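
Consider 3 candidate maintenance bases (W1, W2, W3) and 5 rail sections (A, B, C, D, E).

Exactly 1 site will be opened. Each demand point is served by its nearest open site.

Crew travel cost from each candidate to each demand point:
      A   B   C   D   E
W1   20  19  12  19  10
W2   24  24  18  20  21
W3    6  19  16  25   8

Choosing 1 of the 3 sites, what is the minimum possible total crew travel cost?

Open {W3}.
  A→W3 6, B→W3 19, C→W3 16, D→W3 25, E→W3 8  ⇒ total 74.
Compare {W1}: total 80.
Compare {W2}: total 107.

74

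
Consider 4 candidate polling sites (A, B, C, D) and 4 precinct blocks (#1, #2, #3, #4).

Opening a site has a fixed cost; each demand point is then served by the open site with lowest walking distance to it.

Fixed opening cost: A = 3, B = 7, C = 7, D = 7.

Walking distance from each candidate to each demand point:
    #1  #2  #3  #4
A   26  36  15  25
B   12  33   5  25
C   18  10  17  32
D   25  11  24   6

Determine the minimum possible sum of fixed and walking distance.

Open {B, D}: assign each demand point to its cheapest open site.
  #1→B 12, #2→D 11, #3→B 5, #4→D 6
  walking distance 34, fixed 14 → total 48.
Compare {A, B, D}: walking distance 34 + fixed 17 = 51.
Compare {B, C, D}: walking distance 33 + fixed 21 = 54.
Compare {A, B, C, D}: walking distance 33 + fixed 24 = 57.
All other subsets cost ≥ 51. Minimum total cost: 48.

48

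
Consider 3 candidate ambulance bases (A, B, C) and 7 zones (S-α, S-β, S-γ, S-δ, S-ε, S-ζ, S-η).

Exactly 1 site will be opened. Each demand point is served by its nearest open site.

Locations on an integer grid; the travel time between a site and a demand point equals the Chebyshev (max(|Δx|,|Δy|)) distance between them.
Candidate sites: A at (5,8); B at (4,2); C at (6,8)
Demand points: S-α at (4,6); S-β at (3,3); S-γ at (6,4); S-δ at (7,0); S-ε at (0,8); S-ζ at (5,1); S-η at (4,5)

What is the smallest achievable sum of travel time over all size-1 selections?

20

Open {B}.
  S-α→B 4, S-β→B 1, S-γ→B 2, S-δ→B 3, S-ε→B 6, S-ζ→B 1, S-η→B 3  ⇒ total 20.
Compare {A}: total 34.
Compare {C}: total 35.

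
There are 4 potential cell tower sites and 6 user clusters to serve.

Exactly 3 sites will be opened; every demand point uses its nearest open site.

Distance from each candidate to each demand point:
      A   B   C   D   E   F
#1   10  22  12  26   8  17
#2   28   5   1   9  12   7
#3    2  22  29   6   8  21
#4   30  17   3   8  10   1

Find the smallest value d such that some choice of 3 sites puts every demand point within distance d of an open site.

8

Open {#1, #2, #3}.
  Farthest demand point is E at distance 8 (to #1); all others are ≤ 8.
With {#2, #3, #4} the worst case is 8.
With {#1, #2, #4} the worst case is 10.
No size-3 selection achieves below 8.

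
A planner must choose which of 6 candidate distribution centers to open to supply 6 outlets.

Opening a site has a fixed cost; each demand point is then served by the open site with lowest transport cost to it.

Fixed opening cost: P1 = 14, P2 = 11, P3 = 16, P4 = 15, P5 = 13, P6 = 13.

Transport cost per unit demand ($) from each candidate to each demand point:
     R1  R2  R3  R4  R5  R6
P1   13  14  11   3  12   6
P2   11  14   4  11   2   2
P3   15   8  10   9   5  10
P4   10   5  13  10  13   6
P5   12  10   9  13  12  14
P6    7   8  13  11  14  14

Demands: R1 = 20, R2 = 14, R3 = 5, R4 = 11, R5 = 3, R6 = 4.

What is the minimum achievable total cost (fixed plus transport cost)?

330

Open {P1, P2, P4, P6}: assign each demand point to its cheapest open site.
  R1→P6 20×7=140, R2→P4 14×5=70, R3→P2 5×4=20, R4→P1 11×3=33, R5→P2 3×2=6, R6→P2 4×2=8
  transport cost 277, fixed 53 → total 330.
Compare {P1, P2, P4, P5, P6}: transport cost 277 + fixed 66 = 343.
Compare {P1, P2, P3, P4, P6}: transport cost 277 + fixed 69 = 346.
Compare {P1, P2, P6}: transport cost 319 + fixed 38 = 357.
All other subsets cost ≥ 343. Minimum total cost: 330.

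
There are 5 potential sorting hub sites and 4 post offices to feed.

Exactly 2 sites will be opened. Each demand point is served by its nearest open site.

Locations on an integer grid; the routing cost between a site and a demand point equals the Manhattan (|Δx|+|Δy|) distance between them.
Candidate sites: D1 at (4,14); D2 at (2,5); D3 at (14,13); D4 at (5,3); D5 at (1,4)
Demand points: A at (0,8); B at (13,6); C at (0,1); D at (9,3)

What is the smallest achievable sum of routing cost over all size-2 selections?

24

Open {D4, D5}.
  A→D5 5, B→D4 11, C→D5 4, D→D4 4  ⇒ total 24.
Compare {D2, D4}: total 26.
Compare {D3, D5}: total 26.
No size-2 selection does better; minimum is 24.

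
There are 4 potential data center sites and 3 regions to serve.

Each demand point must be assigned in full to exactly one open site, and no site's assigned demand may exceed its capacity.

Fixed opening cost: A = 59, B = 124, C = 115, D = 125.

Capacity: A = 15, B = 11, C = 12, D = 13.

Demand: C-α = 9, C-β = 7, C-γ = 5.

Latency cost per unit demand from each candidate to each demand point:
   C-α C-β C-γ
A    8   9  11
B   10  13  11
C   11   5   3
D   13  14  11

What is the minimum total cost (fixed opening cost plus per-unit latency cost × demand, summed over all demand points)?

296

Open {A, C}; cheapest assignment that respects the capacities:
  A (cap 15, load 9): C-α — cost 9×8 = 72
  C (cap 12, load 12): C-β, C-γ — cost 7×5 + 5×3 = 50
  Shipping 122, fixed 174 → total 296.
  Any other capacity-feasible assignment to {A, C} ships for at least 122.
Compare {B, C}: its best feasible assignment gives total 379.
Compare {A, B}: its best feasible assignment gives total 391.
Every other set of open sites that can feasibly serve all demand totals ≥ 379 even under its best assignment. Minimum: 296.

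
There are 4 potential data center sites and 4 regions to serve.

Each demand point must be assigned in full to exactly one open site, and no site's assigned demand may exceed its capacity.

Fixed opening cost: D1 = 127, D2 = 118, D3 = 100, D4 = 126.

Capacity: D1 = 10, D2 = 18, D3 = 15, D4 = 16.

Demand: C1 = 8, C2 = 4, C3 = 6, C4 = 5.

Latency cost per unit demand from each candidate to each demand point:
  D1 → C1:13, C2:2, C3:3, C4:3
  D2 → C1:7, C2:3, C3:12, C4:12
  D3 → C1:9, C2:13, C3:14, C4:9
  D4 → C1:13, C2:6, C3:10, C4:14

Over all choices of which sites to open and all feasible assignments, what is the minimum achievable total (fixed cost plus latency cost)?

Open {D1, D3}; cheapest assignment that respects the capacities:
  D1 (cap 10, load 10): C2, C3 — cost 4×2 + 6×3 = 26
  D3 (cap 15, load 13): C1, C4 — cost 8×9 + 5×9 = 117
  Shipping 143, fixed 227 → total 370.
  Any other capacity-feasible assignment to {D1, D3} ships for at least 143.
Compare {D1, D2}: its best feasible assignment gives total 387.
Compare {D2, D3}: its best feasible assignment gives total 403.
Every other set of open sites that can feasibly serve all demand totals ≥ 387 even under its best assignment. Minimum: 370.

370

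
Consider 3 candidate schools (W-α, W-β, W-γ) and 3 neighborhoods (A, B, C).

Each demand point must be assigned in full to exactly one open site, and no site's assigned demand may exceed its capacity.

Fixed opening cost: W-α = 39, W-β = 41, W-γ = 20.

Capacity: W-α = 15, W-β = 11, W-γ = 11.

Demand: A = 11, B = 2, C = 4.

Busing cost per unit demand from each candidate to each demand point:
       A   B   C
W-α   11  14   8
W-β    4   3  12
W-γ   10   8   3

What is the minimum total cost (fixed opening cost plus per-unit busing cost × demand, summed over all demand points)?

Open {W-β, W-γ}; cheapest assignment that respects the capacities:
  W-β (cap 11, load 11): A — cost 11×4 = 44
  W-γ (cap 11, load 6): B, C — cost 2×8 + 4×3 = 28
  Shipping 72, fixed 61 → total 133.
  Any other capacity-feasible assignment to {W-β, W-γ} ships for at least 72.
Compare {W-α, W-β, W-γ}: its best feasible assignment gives total 172.
Compare {W-α, W-β}: its best feasible assignment gives total 184.
Every other set of open sites that can feasibly serve all demand totals ≥ 172 even under its best assignment. Minimum: 133.

133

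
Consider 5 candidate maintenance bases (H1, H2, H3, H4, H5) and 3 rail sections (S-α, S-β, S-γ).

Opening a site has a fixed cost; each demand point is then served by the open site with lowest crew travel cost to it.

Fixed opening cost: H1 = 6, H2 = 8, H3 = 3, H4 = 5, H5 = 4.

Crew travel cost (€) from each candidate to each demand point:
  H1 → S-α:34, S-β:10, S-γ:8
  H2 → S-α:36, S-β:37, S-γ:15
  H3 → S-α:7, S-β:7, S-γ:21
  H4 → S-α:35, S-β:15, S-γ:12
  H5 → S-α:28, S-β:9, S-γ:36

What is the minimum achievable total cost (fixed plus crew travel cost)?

31

Open {H1, H3}: assign each demand point to its cheapest open site.
  S-α→H3 7, S-β→H3 7, S-γ→H1 8
  crew travel cost 22, fixed 9 → total 31.
Compare {H3, H4}: crew travel cost 26 + fixed 8 = 34.
Compare {H1, H3, H5}: crew travel cost 22 + fixed 13 = 35.
Compare {H1, H3, H4}: crew travel cost 22 + fixed 14 = 36.
All other subsets cost ≥ 34. Minimum total cost: 31.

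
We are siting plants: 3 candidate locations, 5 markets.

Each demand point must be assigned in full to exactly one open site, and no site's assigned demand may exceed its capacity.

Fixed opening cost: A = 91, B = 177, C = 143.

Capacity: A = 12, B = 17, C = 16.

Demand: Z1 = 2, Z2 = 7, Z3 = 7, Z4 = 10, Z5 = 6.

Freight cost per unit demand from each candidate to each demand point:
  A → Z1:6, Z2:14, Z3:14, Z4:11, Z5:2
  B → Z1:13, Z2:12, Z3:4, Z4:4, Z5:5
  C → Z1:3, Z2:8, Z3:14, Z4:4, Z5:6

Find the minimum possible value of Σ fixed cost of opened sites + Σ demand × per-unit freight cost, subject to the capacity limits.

486

Open {B, C}; cheapest assignment that respects the capacities:
  B (cap 17, load 17): Z3, Z4 — cost 7×4 + 10×4 = 68
  C (cap 16, load 15): Z1, Z2, Z5 — cost 2×3 + 7×8 + 6×6 = 98
  Shipping 166, fixed 320 → total 486.
  Any other capacity-feasible assignment to {B, C} ships for at least 166.
Compare {A, B, C}: its best feasible assignment gives total 553.
Every other set of open sites that can feasibly serve all demand totals ≥ 553 even under its best assignment. Minimum: 486.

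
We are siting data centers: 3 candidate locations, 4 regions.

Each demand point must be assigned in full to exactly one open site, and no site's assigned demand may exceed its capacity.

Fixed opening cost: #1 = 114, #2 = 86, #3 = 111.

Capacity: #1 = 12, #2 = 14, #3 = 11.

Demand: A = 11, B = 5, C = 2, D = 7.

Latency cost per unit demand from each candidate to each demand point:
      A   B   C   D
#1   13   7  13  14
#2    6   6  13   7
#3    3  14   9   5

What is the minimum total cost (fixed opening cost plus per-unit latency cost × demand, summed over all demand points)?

335

Open {#2, #3}; cheapest assignment that respects the capacities:
  #2 (cap 14, load 14): B, C, D — cost 5×6 + 2×13 + 7×7 = 105
  #3 (cap 11, load 11): A — cost 11×3 = 33
  Shipping 138, fixed 197 → total 335.
  Any other capacity-feasible assignment to {#2, #3} ships for at least 138.
Compare {#1, #2}: its best feasible assignment gives total 425.
Compare {#1, #2, #3}: its best feasible assignment gives total 449.
Every other set of open sites that can feasibly serve all demand totals ≥ 425 even under its best assignment. Minimum: 335.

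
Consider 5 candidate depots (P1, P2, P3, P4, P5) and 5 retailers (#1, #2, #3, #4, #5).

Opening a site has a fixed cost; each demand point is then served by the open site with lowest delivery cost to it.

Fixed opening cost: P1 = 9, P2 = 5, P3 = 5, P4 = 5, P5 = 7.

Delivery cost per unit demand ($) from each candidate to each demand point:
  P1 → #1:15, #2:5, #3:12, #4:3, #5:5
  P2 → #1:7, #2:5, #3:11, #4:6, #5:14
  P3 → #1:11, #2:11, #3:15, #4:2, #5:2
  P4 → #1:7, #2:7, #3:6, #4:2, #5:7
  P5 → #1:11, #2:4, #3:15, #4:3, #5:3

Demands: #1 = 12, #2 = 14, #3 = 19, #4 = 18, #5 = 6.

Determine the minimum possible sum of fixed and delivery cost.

Open {P3, P4, P5}: assign each demand point to its cheapest open site.
  #1→P4 12×7=84, #2→P5 14×4=56, #3→P4 19×6=114, #4→P3 18×2=36, #5→P3 6×2=12
  delivery cost 302, fixed 17 → total 319.
Compare {P4, P5}: delivery cost 308 + fixed 12 = 320.
Compare {P2, P3, P4, P5}: delivery cost 302 + fixed 22 = 324.
Compare {P2, P4, P5}: delivery cost 308 + fixed 17 = 325.
All other subsets cost ≥ 320. Minimum total cost: 319.

319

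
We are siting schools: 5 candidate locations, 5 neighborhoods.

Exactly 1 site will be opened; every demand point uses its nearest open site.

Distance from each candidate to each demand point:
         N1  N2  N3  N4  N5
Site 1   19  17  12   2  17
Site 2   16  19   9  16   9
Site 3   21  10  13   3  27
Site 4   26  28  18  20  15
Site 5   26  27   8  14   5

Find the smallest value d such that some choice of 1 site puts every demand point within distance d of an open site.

Open {Site 1}.
  Farthest demand point is N1 at distance 19 (to Site 1); all others are ≤ 19.
With {Site 2} the worst case is 19.
With {Site 3} the worst case is 27.
No size-1 selection achieves below 19.

19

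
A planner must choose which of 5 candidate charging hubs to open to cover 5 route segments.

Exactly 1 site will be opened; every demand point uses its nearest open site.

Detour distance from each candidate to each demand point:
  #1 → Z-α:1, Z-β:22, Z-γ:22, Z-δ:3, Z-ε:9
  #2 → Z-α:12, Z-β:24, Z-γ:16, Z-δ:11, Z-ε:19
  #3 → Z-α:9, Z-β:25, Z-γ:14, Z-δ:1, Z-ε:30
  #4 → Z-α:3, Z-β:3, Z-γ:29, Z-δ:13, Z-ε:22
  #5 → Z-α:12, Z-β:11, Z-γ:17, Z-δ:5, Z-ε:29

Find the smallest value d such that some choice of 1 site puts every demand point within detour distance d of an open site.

22

Open {#1}.
  Farthest demand point is Z-β at detour distance 22 (to #1); all others are ≤ 22.
With {#2} the worst case is 24.
With {#4} the worst case is 29.
No size-1 selection achieves below 22.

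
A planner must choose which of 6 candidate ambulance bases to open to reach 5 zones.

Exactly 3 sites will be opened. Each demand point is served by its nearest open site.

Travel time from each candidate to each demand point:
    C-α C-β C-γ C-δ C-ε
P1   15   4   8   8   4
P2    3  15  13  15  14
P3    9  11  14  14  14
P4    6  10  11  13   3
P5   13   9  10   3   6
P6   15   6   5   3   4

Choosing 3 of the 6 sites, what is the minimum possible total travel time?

Open {P1, P2, P6}.
  C-α→P2 3, C-β→P1 4, C-γ→P6 5, C-δ→P6 3, C-ε→P1 4  ⇒ total 19.
Compare {P2, P4, P6}: total 20.
Compare {P1, P4, P6}: total 21.
No size-3 selection does better; minimum is 19.

19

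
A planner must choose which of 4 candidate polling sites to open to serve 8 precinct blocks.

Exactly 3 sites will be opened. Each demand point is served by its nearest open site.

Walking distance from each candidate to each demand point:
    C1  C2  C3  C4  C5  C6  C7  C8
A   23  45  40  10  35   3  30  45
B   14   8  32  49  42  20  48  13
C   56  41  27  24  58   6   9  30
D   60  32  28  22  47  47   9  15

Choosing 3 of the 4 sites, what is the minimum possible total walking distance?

119

Open {A, B, C}.
  C1→B 14, C2→B 8, C3→C 27, C4→A 10, C5→A 35, C6→A 3, C7→C 9, C8→B 13  ⇒ total 119.
Compare {A, B, D}: total 120.
Compare {B, C, D}: total 141.
No size-3 selection does better; minimum is 119.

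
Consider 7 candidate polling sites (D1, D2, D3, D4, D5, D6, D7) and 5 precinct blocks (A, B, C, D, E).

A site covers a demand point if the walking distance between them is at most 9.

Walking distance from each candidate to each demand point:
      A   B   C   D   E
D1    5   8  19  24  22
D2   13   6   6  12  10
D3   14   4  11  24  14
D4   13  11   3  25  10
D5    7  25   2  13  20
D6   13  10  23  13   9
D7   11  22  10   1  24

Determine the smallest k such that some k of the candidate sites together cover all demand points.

4

Coverage sets (demand points within 9 of each site):
  D1: {A, B}
  D2: {B, C}
  D3: {B}
  D4: {C}
  D5: {A, C}
  D6: {E}
  D7: {D}
No 3 sites suffice: every size-3 union leaves at least one demand point uncovered.
But {D1, D2, D6, D7} covers everything, so the minimum is 4.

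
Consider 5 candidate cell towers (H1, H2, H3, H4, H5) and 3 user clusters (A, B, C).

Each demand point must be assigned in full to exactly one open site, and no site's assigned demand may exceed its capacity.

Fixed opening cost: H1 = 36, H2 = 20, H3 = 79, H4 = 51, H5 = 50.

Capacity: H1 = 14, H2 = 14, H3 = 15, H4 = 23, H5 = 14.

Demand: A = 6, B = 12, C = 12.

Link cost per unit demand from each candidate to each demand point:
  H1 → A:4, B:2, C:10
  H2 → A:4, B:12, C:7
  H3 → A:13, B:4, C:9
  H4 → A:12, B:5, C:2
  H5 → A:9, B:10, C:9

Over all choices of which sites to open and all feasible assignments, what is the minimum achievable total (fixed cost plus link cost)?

179

Open {H1, H2, H4}; cheapest assignment that respects the capacities:
  H1 (cap 14, load 12): B — cost 12×2 = 24
  H2 (cap 14, load 6): A — cost 6×4 = 24
  H4 (cap 23, load 12): C — cost 12×2 = 24
  Shipping 72, fixed 107 → total 179.
  Any other capacity-feasible assignment to {H1, H2, H4} ships for at least 72.
Compare {H1, H4}: its best feasible assignment gives total 207.
Compare {H1, H2, H4, H5}: its best feasible assignment gives total 229.
Every other set of open sites that can feasibly serve all demand totals ≥ 207 even under its best assignment. Minimum: 179.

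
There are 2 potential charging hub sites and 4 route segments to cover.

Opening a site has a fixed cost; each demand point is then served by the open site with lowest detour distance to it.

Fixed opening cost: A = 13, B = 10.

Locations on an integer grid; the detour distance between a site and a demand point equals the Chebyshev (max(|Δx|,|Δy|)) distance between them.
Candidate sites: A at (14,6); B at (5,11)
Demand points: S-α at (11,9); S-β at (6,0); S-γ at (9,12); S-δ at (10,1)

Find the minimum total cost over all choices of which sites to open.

Open {A}: assign each demand point to its cheapest open site.
  S-α→A 3, S-β→A 8, S-γ→A 6, S-δ→A 5
  detour distance 22, fixed 13 → total 35.
Compare {B}: detour distance 31 + fixed 10 = 41.
Compare {A, B}: detour distance 20 + fixed 23 = 43.

35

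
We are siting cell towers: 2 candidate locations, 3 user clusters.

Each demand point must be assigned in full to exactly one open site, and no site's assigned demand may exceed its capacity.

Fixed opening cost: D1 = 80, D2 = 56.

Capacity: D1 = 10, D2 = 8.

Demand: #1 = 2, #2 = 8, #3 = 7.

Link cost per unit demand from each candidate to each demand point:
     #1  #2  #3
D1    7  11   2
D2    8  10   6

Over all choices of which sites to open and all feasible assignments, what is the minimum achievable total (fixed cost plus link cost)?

244

Open {D1, D2}; cheapest assignment that respects the capacities:
  D1 (cap 10, load 9): #1, #3 — cost 2×7 + 7×2 = 28
  D2 (cap 8, load 8): #2 — cost 8×10 = 80
  Shipping 108, fixed 136 → total 244.
  Any other capacity-feasible assignment to {D1, D2} ships for at least 108.
Total demand is 17 and no other set of sites has combined capacity ≥ 17, so {D1, D2} is the only feasible choice of open sites. Minimum: 244.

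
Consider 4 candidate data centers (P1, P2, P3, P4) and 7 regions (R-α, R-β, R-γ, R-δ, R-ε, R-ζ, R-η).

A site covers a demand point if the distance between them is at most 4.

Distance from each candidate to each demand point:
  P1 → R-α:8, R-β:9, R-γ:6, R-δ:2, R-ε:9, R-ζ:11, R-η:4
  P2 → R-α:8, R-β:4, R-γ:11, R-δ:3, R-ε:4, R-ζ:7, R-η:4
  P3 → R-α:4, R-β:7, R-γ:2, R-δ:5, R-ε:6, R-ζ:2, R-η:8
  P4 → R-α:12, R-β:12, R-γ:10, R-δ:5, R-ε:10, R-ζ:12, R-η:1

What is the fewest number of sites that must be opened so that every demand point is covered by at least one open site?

2

Coverage sets (demand points within 4 of each site):
  P1: {R-δ, R-η}
  P2: {R-β, R-δ, R-ε, R-η}
  P3: {R-α, R-γ, R-ζ}
  P4: {R-η}
No single site covers all 7 demand points.
But {P2, P3} covers everything, so the minimum is 2.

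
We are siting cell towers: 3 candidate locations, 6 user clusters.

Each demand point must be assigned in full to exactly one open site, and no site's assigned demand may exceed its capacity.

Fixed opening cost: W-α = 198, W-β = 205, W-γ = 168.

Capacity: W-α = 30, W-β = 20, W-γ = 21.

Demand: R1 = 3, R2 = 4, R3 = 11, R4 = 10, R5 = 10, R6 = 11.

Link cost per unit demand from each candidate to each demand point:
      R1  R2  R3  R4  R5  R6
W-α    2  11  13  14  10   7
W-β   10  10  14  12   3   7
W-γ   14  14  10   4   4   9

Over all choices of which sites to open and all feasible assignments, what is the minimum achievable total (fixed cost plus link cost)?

716

Open {W-α, W-γ}; cheapest assignment that respects the capacities:
  W-α (cap 30, load 29): R1, R2, R3, R6 — cost 3×2 + 4×11 + 11×13 + 11×7 = 270
  W-γ (cap 21, load 20): R4, R5 — cost 10×4 + 10×4 = 80
  Shipping 350, fixed 366 → total 716.
  Any other capacity-feasible assignment to {W-α, W-γ} ships for at least 350.
Compare {W-α, W-β}: its best feasible assignment gives total 823.
Compare {W-α, W-β, W-γ}: its best feasible assignment gives total 874.
Every other set of open sites that can feasibly serve all demand totals ≥ 823 even under its best assignment. Minimum: 716.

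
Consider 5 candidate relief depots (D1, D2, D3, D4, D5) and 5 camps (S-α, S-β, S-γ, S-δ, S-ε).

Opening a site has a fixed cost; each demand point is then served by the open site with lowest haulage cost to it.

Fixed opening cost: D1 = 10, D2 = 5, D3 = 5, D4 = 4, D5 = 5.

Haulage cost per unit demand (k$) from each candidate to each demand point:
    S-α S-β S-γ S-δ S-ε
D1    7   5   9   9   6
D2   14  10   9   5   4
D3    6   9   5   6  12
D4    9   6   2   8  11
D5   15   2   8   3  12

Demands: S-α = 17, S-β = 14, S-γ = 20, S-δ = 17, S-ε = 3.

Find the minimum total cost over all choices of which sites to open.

252

Open {D2, D3, D4, D5}: assign each demand point to its cheapest open site.
  S-α→D3 17×6=102, S-β→D5 14×2=28, S-γ→D4 20×2=40, S-δ→D5 17×3=51, S-ε→D2 3×4=12
  haulage cost 233, fixed 19 → total 252.
Compare {D1, D2, D3, D4, D5}: haulage cost 233 + fixed 29 = 262.
Compare {D1, D3, D4, D5}: haulage cost 239 + fixed 24 = 263.
Compare {D3, D4, D5}: haulage cost 254 + fixed 14 = 268.
All other subsets cost ≥ 262. Minimum total cost: 252.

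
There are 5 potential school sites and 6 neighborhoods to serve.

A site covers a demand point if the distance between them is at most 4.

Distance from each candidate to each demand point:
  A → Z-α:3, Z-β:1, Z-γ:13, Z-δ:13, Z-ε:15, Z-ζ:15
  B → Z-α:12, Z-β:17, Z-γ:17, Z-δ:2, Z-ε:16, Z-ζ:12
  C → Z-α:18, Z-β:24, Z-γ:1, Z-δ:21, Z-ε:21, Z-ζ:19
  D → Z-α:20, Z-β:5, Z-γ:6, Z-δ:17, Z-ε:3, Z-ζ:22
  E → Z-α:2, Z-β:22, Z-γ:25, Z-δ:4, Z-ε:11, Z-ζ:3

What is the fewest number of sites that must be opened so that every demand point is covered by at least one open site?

4

Coverage sets (demand points within 4 of each site):
  A: {Z-α, Z-β}
  B: {Z-δ}
  C: {Z-γ}
  D: {Z-ε}
  E: {Z-α, Z-δ, Z-ζ}
No 3 sites suffice: every size-3 union leaves at least one demand point uncovered.
But {A, C, D, E} covers everything, so the minimum is 4.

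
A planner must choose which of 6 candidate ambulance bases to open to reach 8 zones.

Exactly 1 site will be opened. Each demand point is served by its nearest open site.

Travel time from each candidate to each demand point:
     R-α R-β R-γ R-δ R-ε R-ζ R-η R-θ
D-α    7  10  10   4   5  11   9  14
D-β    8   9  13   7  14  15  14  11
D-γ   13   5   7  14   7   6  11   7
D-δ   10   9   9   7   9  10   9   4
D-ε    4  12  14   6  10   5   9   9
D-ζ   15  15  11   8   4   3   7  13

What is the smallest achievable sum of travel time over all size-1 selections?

Open {D-δ}.
  R-α→D-δ 10, R-β→D-δ 9, R-γ→D-δ 9, R-δ→D-δ 7, R-ε→D-δ 9, R-ζ→D-δ 10, R-η→D-δ 9, R-θ→D-δ 4  ⇒ total 67.
Compare {D-ε}: total 69.
Compare {D-α}: total 70.
No size-1 selection does better; minimum is 67.

67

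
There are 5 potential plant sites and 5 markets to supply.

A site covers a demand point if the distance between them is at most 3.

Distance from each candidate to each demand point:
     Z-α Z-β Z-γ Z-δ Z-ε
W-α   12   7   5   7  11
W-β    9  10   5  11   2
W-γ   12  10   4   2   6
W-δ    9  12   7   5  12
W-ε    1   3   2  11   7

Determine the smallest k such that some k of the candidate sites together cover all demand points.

Coverage sets (demand points within 3 of each site):
  W-α: {}
  W-β: {Z-ε}
  W-γ: {Z-δ}
  W-δ: {}
  W-ε: {Z-α, Z-β, Z-γ}
No 2 sites suffice: every size-2 union leaves at least one demand point uncovered.
But {W-β, W-γ, W-ε} covers everything, so the minimum is 3.

3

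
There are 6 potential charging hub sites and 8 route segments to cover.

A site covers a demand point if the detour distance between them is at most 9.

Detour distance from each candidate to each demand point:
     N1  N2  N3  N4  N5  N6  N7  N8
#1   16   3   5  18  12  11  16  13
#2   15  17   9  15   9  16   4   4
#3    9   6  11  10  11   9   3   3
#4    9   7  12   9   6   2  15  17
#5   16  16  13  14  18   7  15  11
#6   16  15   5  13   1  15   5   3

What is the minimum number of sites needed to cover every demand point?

Coverage sets (demand points within 9 of each site):
  #1: {N2, N3}
  #2: {N3, N5, N7, N8}
  #3: {N1, N2, N6, N7, N8}
  #4: {N1, N2, N4, N5, N6}
  #5: {N6}
  #6: {N3, N5, N7, N8}
No single site covers all 8 demand points.
But {#2, #4} covers everything, so the minimum is 2.

2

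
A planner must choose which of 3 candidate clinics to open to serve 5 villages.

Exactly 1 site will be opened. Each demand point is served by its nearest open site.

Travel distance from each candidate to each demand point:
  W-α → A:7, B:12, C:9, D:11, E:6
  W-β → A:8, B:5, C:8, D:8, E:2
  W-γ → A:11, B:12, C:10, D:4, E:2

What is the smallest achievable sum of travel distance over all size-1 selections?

Open {W-β}.
  A→W-β 8, B→W-β 5, C→W-β 8, D→W-β 8, E→W-β 2  ⇒ total 31.
Compare {W-γ}: total 39.
Compare {W-α}: total 45.

31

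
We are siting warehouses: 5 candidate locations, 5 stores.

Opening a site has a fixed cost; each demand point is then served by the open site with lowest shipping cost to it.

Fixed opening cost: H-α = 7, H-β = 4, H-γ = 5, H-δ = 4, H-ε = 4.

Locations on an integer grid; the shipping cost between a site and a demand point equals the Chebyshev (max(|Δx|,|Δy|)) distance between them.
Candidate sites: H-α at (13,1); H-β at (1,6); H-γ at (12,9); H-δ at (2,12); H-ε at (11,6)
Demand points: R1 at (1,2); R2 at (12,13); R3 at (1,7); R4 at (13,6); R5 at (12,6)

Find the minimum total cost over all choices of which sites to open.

23

Open {H-β, H-ε}: assign each demand point to its cheapest open site.
  R1→H-β 4, R2→H-ε 7, R3→H-β 1, R4→H-ε 2, R5→H-ε 1
  shipping cost 15, fixed 8 → total 23.
Compare {H-β, H-γ}: shipping cost 15 + fixed 9 = 24.
Compare {H-β, H-γ, H-ε}: shipping cost 12 + fixed 13 = 25.
Compare {H-β, H-δ, H-ε}: shipping cost 15 + fixed 12 = 27.
All other subsets cost ≥ 24. Minimum total cost: 23.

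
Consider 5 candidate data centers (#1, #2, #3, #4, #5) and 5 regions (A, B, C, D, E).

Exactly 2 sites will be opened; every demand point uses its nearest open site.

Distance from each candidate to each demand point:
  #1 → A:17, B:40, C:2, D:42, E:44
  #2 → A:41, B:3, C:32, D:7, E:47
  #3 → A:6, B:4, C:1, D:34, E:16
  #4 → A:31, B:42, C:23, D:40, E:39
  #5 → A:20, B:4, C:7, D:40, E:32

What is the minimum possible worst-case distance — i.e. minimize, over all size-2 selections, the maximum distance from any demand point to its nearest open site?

16

Open {#2, #3}.
  Farthest demand point is E at distance 16 (to #3); all others are ≤ 16.
With {#2, #5} the worst case is 32.
With {#1, #3} the worst case is 34.
No size-2 selection achieves below 16.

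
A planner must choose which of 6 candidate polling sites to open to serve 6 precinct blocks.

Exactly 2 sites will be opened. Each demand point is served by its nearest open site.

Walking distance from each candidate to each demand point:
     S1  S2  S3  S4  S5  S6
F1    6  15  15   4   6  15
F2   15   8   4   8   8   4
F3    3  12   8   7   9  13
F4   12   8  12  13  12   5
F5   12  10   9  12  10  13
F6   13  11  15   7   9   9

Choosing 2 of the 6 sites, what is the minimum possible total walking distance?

Open {F1, F2}.
  S1→F1 6, S2→F2 8, S3→F2 4, S4→F1 4, S5→F1 6, S6→F2 4  ⇒ total 32.
Compare {F2, F3}: total 34.
Compare {F3, F4}: total 40.
No size-2 selection does better; minimum is 32.

32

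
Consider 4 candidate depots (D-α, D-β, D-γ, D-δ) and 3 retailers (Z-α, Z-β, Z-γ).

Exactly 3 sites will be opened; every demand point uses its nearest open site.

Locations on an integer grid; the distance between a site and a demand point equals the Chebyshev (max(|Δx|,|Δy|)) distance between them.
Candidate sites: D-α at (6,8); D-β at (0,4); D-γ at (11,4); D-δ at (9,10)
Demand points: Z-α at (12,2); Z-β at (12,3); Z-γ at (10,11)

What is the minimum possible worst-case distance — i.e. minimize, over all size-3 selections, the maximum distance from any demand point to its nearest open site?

2

Open {D-α, D-γ, D-δ}.
  Farthest demand point is Z-α at distance 2 (to D-γ); all others are ≤ 2.
With {D-β, D-γ, D-δ} the worst case is 2.
With {D-α, D-β, D-γ} the worst case is 4.
No size-3 selection achieves below 2.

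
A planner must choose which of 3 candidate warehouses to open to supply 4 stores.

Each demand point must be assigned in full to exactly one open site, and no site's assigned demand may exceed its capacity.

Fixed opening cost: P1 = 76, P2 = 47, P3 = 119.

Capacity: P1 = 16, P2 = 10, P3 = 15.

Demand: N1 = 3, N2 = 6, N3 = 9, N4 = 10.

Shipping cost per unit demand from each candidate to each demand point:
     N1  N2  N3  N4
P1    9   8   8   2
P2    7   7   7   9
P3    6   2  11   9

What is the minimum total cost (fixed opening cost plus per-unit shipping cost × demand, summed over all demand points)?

353

Open {P1, P3}; cheapest assignment that respects the capacities:
  P1 (cap 16, load 13): N1, N4 — cost 3×9 + 10×2 = 47
  P3 (cap 15, load 15): N2, N3 — cost 6×2 + 9×11 = 111
  Shipping 158, fixed 195 → total 353.
  Any other capacity-feasible assignment to {P1, P3} ships for at least 158.
Compare {P1, P2, P3}: its best feasible assignment gives total 355.
Every other set of open sites that can feasibly serve all demand totals ≥ 355 even under its best assignment. Minimum: 353.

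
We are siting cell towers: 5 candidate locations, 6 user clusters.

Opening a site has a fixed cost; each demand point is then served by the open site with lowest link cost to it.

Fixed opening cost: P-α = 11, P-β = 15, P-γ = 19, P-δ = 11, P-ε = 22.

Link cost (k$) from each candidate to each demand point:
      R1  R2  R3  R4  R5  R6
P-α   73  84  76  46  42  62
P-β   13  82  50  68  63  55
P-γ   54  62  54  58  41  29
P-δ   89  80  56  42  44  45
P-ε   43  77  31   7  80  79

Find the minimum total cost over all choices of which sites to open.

239

Open {P-β, P-γ, P-ε}: assign each demand point to its cheapest open site.
  R1→P-β 13, R2→P-γ 62, R3→P-ε 31, R4→P-ε 7, R5→P-γ 41, R6→P-γ 29
  link cost 183, fixed 56 → total 239.
Compare {P-α, P-β, P-γ, P-ε}: link cost 183 + fixed 67 = 250.
Compare {P-β, P-γ, P-δ, P-ε}: link cost 183 + fixed 67 = 250.
Compare {P-γ, P-ε}: link cost 213 + fixed 41 = 254.
All other subsets cost ≥ 250. Minimum total cost: 239.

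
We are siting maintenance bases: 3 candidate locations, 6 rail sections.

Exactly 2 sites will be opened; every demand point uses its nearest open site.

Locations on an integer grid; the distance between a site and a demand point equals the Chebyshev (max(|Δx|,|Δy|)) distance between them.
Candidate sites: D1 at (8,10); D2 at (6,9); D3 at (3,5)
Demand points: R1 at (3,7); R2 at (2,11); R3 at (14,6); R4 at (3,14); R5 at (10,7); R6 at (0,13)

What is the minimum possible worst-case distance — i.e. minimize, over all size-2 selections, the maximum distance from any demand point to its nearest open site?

6

Open {D1, D2}.
  Farthest demand point is R3 at distance 6 (to D1); all others are ≤ 6.
With {D1, D3} the worst case is 8.
With {D2, D3} the worst case is 8.
No size-2 selection achieves below 6.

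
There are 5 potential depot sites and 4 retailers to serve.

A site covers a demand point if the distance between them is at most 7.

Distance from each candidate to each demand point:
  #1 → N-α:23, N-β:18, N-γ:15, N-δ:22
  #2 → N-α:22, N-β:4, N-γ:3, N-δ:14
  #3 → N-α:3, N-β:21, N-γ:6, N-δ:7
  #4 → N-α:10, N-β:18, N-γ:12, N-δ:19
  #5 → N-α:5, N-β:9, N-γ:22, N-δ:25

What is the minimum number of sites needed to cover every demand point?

Coverage sets (demand points within 7 of each site):
  #1: {}
  #2: {N-β, N-γ}
  #3: {N-α, N-γ, N-δ}
  #4: {}
  #5: {N-α}
No single site covers all 4 demand points.
But {#2, #3} covers everything, so the minimum is 2.

2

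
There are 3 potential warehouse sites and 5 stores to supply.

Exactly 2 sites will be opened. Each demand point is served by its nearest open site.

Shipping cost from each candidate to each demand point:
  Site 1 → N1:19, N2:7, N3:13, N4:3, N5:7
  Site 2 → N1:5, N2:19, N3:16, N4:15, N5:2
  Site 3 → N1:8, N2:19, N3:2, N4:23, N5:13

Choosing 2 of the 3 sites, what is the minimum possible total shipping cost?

27

Open {Site 1, Site 3}.
  N1→Site 3 8, N2→Site 1 7, N3→Site 3 2, N4→Site 1 3, N5→Site 1 7  ⇒ total 27.
Compare {Site 1, Site 2}: total 30.
Compare {Site 2, Site 3}: total 43.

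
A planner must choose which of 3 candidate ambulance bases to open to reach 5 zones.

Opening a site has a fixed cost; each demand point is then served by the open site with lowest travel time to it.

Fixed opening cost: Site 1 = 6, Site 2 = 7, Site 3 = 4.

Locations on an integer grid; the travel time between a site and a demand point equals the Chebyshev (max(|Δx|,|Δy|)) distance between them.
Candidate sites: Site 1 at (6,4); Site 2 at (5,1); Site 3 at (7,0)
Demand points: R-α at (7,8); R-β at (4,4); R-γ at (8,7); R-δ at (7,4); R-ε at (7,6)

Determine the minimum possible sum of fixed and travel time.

18

Open {Site 1}: assign each demand point to its cheapest open site.
  R-α→Site 1 4, R-β→Site 1 2, R-γ→Site 1 3, R-δ→Site 1 1, R-ε→Site 1 2
  travel time 12, fixed 6 → total 18.
Compare {Site 1, Site 3}: travel time 12 + fixed 10 = 22.
Compare {Site 1, Site 2}: travel time 12 + fixed 13 = 25.
Compare {Site 1, Site 2, Site 3}: travel time 12 + fixed 17 = 29.
All other subsets cost ≥ 22. Minimum total cost: 18.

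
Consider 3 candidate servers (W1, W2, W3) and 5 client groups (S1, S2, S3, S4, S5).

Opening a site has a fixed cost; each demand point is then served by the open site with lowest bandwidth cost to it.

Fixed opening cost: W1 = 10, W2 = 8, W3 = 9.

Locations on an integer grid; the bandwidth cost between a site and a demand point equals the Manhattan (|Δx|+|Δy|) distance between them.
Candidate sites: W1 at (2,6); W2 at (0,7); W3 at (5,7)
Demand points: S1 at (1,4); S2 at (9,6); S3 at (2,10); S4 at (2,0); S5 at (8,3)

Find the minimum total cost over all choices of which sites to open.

39

Open {W1}: assign each demand point to its cheapest open site.
  S1→W1 3, S2→W1 7, S3→W1 4, S4→W1 6, S5→W1 9
  bandwidth cost 29, fixed 10 → total 39.
Compare {W3}: bandwidth cost 35 + fixed 9 = 44.
Compare {W1, W3}: bandwidth cost 25 + fixed 19 = 44.
Compare {W1, W2}: bandwidth cost 29 + fixed 18 = 47.
All other subsets cost ≥ 44. Minimum total cost: 39.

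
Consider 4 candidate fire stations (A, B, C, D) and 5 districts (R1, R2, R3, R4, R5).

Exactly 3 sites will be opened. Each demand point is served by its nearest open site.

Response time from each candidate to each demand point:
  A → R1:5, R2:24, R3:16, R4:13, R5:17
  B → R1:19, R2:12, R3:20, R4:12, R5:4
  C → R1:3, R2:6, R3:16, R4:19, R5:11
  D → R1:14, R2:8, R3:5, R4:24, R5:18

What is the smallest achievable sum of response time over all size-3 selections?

Open {B, C, D}.
  R1→C 3, R2→C 6, R3→D 5, R4→B 12, R5→B 4  ⇒ total 30.
Compare {A, B, D}: total 34.
Compare {A, C, D}: total 38.
No size-3 selection does better; minimum is 30.

30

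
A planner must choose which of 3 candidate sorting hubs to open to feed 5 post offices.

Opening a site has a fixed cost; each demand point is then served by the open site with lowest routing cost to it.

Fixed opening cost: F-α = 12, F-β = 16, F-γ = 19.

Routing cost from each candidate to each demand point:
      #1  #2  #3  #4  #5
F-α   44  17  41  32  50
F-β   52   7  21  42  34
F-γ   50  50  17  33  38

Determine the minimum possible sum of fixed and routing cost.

Open {F-α, F-β}: assign each demand point to its cheapest open site.
  #1→F-α 44, #2→F-β 7, #3→F-β 21, #4→F-α 32, #5→F-β 34
  routing cost 138, fixed 28 → total 166.
Compare {F-β}: routing cost 156 + fixed 16 = 172.
Compare {F-β, F-γ}: routing cost 141 + fixed 35 = 176.
Compare {F-α, F-γ}: routing cost 148 + fixed 31 = 179.
All other subsets cost ≥ 172. Minimum total cost: 166.

166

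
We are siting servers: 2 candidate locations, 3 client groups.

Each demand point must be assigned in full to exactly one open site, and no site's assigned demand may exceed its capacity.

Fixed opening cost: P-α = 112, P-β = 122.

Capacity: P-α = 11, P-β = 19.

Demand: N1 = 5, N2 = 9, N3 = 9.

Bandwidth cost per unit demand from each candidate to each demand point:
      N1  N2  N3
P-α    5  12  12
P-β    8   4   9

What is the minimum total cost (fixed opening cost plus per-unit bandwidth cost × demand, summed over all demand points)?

376

Open {P-α, P-β}; cheapest assignment that respects the capacities:
  P-α (cap 11, load 5): N1 — cost 5×5 = 25
  P-β (cap 19, load 18): N2, N3 — cost 9×4 + 9×9 = 117
  Shipping 142, fixed 234 → total 376.
  Any other capacity-feasible assignment to {P-α, P-β} ships for at least 142.
Total demand is 23 and no other set of sites has combined capacity ≥ 23, so {P-α, P-β} is the only feasible choice of open sites. Minimum: 376.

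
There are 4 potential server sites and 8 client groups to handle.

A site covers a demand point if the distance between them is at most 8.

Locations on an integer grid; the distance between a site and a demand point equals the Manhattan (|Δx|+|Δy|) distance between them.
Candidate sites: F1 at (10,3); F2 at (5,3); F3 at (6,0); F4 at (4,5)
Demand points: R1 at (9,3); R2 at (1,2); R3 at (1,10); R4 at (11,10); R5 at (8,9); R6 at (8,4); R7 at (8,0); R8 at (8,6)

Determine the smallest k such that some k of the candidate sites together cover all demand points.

Coverage sets (demand points within 8 of each site):
  F1: {R1, R4, R5, R6, R7, R8}
  F2: {R1, R2, R6, R7, R8}
  F3: {R1, R2, R6, R7, R8}
  F4: {R1, R2, R3, R5, R6, R8}
No single site covers all 8 demand points.
But {F1, F4} covers everything, so the minimum is 2.

2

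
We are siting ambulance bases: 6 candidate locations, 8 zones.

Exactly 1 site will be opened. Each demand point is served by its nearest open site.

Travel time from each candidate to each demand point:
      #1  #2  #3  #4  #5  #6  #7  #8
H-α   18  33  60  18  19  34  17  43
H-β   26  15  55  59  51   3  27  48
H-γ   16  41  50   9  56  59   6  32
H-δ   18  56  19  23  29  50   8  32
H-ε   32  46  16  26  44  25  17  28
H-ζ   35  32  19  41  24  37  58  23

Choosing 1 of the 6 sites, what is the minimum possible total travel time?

234

Open {H-ε}.
  #1→H-ε 32, #2→H-ε 46, #3→H-ε 16, #4→H-ε 26, #5→H-ε 44, #6→H-ε 25, #7→H-ε 17, #8→H-ε 28  ⇒ total 234.
Compare {H-δ}: total 235.
Compare {H-α}: total 242.
No size-1 selection does better; minimum is 234.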